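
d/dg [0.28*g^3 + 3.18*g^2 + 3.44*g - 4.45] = 0.84*g^2 + 6.36*g + 3.44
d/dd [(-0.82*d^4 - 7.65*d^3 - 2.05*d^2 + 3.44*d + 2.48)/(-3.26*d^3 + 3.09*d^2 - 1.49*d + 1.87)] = (2.6732*d^6 - 5.06759999999998*d^5 - 26.6561*d^4 + 39.0922*d^3 - 26.2372*d^2 - 22.9934*d + 10.128)/(10.6276*d^6 - 20.1468*d^5 + 19.2629*d^4 - 21.4006*d^3 + 13.7767*d^2 - 5.5726*d + 3.4969)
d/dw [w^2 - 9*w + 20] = 2*w - 9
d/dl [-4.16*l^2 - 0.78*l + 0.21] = -8.32*l - 0.78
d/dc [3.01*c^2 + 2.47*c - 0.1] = 6.02*c + 2.47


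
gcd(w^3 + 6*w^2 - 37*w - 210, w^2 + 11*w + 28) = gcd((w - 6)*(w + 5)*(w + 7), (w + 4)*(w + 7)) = w + 7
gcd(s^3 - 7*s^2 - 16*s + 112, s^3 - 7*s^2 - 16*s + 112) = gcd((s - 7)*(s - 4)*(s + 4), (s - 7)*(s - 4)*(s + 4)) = s^3 - 7*s^2 - 16*s + 112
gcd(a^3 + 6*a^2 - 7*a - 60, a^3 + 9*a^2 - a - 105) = a^2 + 2*a - 15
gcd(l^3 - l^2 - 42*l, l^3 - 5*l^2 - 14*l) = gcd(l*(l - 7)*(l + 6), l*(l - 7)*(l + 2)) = l^2 - 7*l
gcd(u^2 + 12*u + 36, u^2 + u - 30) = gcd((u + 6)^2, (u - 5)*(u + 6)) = u + 6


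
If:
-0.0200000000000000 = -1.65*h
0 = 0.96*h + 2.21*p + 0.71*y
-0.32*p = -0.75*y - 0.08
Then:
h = 0.01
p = 0.03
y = -0.10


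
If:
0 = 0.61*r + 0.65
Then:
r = -1.07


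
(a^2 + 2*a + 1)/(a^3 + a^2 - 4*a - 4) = (a + 1)/(a^2 - 4)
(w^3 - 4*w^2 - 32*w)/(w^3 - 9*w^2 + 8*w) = (w + 4)/(w - 1)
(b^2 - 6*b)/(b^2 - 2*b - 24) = b/(b + 4)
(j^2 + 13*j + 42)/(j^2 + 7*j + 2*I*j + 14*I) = (j + 6)/(j + 2*I)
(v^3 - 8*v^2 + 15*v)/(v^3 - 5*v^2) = (v - 3)/v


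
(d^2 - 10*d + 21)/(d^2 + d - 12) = (d - 7)/(d + 4)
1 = 1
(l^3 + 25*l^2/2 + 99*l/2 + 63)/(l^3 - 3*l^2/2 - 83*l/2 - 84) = (l + 6)/(l - 8)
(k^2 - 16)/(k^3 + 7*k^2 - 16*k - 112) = 1/(k + 7)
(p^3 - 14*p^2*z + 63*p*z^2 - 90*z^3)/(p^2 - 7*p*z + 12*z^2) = (-p^2 + 11*p*z - 30*z^2)/(-p + 4*z)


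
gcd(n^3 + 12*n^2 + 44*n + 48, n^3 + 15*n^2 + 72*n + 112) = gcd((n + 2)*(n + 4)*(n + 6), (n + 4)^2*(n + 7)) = n + 4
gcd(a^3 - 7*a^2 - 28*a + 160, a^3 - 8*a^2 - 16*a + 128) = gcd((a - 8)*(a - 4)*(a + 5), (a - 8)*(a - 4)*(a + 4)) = a^2 - 12*a + 32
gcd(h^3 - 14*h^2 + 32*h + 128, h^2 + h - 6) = 1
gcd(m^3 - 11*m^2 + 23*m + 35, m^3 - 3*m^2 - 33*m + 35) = m - 7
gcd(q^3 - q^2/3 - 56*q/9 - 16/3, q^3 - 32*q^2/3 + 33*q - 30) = q - 3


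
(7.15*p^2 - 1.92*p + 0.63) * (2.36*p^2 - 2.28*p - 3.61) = 16.874*p^4 - 20.8332*p^3 - 19.9471*p^2 + 5.4948*p - 2.2743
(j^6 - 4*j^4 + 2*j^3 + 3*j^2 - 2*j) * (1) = j^6 - 4*j^4 + 2*j^3 + 3*j^2 - 2*j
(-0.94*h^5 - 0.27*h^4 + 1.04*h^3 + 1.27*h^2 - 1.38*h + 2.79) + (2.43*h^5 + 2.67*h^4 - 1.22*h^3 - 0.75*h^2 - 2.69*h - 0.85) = 1.49*h^5 + 2.4*h^4 - 0.18*h^3 + 0.52*h^2 - 4.07*h + 1.94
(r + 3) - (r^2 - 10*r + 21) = -r^2 + 11*r - 18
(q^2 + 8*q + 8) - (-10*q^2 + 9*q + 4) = 11*q^2 - q + 4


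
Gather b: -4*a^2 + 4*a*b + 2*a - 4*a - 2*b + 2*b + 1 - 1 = -4*a^2 + 4*a*b - 2*a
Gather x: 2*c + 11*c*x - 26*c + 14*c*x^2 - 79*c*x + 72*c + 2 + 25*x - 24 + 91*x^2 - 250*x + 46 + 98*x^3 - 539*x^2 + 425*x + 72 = 48*c + 98*x^3 + x^2*(14*c - 448) + x*(200 - 68*c) + 96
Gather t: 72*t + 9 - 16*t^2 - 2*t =-16*t^2 + 70*t + 9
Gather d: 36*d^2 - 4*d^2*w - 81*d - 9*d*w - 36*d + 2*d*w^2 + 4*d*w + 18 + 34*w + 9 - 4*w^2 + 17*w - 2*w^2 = d^2*(36 - 4*w) + d*(2*w^2 - 5*w - 117) - 6*w^2 + 51*w + 27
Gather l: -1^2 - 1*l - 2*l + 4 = 3 - 3*l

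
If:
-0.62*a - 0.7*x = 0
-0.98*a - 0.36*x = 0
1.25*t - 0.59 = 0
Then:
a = 0.00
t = 0.47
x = 0.00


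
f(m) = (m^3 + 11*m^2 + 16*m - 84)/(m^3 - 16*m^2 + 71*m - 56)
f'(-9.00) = -0.02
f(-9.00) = 0.02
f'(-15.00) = -0.02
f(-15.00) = 0.15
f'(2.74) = 2.29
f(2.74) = 1.62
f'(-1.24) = 0.39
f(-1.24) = 0.52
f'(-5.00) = 0.03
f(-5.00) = 0.01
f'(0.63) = 10.16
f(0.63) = 3.99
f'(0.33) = 3.32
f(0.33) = 2.26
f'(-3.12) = 0.10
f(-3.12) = 0.12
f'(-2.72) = 0.14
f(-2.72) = 0.17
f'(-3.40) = 0.09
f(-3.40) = 0.10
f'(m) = (-3*m^2 + 32*m - 71)*(m^3 + 11*m^2 + 16*m - 84)/(m^3 - 16*m^2 + 71*m - 56)^2 + (3*m^2 + 22*m + 16)/(m^3 - 16*m^2 + 71*m - 56) = (-27*m^4 + 110*m^3 + 1121*m^2 - 3920*m + 5068)/(m^6 - 32*m^5 + 398*m^4 - 2384*m^3 + 6833*m^2 - 7952*m + 3136)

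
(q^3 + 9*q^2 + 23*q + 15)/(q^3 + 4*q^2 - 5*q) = (q^2 + 4*q + 3)/(q*(q - 1))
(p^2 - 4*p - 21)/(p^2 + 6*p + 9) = (p - 7)/(p + 3)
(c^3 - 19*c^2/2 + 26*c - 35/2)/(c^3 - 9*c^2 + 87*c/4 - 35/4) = 2*(c - 1)/(2*c - 1)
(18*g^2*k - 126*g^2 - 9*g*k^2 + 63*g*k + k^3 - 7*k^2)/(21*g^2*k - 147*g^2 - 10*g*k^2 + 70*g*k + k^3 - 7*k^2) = (6*g - k)/(7*g - k)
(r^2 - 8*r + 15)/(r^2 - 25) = (r - 3)/(r + 5)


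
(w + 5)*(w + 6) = w^2 + 11*w + 30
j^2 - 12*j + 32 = (j - 8)*(j - 4)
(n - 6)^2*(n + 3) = n^3 - 9*n^2 + 108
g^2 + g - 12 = (g - 3)*(g + 4)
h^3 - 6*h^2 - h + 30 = (h - 5)*(h - 3)*(h + 2)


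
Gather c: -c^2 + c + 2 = -c^2 + c + 2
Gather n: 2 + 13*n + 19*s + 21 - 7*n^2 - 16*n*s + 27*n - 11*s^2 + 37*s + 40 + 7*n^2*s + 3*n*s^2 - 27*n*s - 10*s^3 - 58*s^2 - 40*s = n^2*(7*s - 7) + n*(3*s^2 - 43*s + 40) - 10*s^3 - 69*s^2 + 16*s + 63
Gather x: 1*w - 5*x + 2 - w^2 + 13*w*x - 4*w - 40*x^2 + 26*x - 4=-w^2 - 3*w - 40*x^2 + x*(13*w + 21) - 2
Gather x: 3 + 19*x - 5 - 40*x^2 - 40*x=-40*x^2 - 21*x - 2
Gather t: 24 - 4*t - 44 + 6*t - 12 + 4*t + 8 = 6*t - 24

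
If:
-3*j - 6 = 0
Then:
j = -2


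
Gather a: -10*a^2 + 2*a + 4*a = -10*a^2 + 6*a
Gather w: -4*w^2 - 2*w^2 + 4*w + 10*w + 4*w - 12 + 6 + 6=-6*w^2 + 18*w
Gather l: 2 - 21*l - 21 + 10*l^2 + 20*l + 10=10*l^2 - l - 9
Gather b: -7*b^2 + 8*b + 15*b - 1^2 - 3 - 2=-7*b^2 + 23*b - 6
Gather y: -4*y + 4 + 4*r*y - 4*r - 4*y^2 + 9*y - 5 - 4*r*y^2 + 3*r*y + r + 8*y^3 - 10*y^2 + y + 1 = -3*r + 8*y^3 + y^2*(-4*r - 14) + y*(7*r + 6)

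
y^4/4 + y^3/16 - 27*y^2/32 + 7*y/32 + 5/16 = (y/4 + 1/2)*(y - 5/4)*(y - 1)*(y + 1/2)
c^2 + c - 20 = (c - 4)*(c + 5)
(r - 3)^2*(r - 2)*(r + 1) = r^4 - 7*r^3 + 13*r^2 + 3*r - 18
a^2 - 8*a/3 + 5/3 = (a - 5/3)*(a - 1)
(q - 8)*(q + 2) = q^2 - 6*q - 16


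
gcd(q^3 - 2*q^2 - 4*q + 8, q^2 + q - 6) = q - 2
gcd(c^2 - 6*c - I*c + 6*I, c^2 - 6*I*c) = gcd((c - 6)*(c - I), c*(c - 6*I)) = 1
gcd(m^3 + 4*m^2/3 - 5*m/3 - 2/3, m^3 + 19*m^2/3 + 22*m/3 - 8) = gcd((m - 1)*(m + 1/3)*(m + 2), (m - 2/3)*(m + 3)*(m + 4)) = 1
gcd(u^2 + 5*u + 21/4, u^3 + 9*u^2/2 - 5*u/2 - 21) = u + 7/2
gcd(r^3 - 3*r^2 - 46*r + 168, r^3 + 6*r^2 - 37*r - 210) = r^2 + r - 42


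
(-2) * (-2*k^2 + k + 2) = 4*k^2 - 2*k - 4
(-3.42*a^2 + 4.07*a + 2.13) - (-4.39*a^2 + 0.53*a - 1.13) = 0.97*a^2 + 3.54*a + 3.26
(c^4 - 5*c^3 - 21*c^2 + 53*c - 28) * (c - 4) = c^5 - 9*c^4 - c^3 + 137*c^2 - 240*c + 112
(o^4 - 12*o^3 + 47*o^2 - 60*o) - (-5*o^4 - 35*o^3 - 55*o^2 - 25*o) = 6*o^4 + 23*o^3 + 102*o^2 - 35*o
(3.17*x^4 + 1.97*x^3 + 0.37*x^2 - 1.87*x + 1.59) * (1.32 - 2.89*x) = -9.1613*x^5 - 1.5089*x^4 + 1.5311*x^3 + 5.8927*x^2 - 7.0635*x + 2.0988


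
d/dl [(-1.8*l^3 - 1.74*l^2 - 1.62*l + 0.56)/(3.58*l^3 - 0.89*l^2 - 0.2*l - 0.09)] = (7.8312*l^4 + 12.3192*l^3 - 6.6222*l^2 + 1.31*l + 0.2578)/(12.8164*l^6 - 6.3724*l^5 - 0.6399*l^4 - 0.2884*l^3 + 0.2002*l^2 + 0.036*l + 0.0081)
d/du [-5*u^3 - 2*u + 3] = -15*u^2 - 2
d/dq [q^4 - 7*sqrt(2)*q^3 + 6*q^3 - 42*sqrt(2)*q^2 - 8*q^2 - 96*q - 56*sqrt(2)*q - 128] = 4*q^3 - 21*sqrt(2)*q^2 + 18*q^2 - 84*sqrt(2)*q - 16*q - 96 - 56*sqrt(2)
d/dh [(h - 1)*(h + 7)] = 2*h + 6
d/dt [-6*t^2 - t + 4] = -12*t - 1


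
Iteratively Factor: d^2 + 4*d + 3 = (d + 3)*(d + 1)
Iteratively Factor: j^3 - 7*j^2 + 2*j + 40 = (j - 4)*(j^2 - 3*j - 10) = (j - 4)*(j + 2)*(j - 5)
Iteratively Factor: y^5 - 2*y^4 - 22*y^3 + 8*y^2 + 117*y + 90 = (y - 3)*(y^4 + y^3 - 19*y^2 - 49*y - 30) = (y - 3)*(y + 2)*(y^3 - y^2 - 17*y - 15) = (y - 3)*(y + 1)*(y + 2)*(y^2 - 2*y - 15) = (y - 5)*(y - 3)*(y + 1)*(y + 2)*(y + 3)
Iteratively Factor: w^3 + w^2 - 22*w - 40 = (w - 5)*(w^2 + 6*w + 8) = (w - 5)*(w + 4)*(w + 2)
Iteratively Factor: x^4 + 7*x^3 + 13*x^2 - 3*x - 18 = (x + 3)*(x^3 + 4*x^2 + x - 6) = (x + 3)^2*(x^2 + x - 2) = (x - 1)*(x + 3)^2*(x + 2)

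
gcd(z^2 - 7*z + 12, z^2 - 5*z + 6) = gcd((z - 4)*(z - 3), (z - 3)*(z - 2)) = z - 3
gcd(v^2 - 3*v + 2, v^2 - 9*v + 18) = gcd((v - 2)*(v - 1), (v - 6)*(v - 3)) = 1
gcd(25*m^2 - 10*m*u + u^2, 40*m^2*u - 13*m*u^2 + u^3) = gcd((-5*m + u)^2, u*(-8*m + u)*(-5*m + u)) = -5*m + u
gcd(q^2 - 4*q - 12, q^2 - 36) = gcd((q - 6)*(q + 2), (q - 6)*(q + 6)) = q - 6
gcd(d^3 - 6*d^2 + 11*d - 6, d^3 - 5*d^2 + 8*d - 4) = d^2 - 3*d + 2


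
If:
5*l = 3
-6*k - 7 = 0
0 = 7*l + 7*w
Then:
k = -7/6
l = 3/5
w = -3/5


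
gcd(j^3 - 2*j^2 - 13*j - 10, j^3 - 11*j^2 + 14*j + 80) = j^2 - 3*j - 10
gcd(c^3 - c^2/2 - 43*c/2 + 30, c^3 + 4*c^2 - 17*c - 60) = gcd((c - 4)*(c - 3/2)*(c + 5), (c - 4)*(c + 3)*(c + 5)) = c^2 + c - 20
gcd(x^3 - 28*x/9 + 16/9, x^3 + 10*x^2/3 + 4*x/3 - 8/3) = x^2 + 4*x/3 - 4/3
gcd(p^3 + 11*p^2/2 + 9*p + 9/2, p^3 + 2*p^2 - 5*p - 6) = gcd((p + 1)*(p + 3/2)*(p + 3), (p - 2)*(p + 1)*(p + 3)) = p^2 + 4*p + 3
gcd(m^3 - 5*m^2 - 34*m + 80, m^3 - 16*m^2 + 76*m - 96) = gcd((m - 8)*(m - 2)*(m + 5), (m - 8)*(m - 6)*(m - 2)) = m^2 - 10*m + 16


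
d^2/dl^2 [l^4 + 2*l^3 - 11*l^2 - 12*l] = 12*l^2 + 12*l - 22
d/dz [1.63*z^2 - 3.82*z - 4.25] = 3.26*z - 3.82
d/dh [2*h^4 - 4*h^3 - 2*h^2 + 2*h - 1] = 8*h^3 - 12*h^2 - 4*h + 2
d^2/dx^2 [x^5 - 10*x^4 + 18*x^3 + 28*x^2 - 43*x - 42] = 20*x^3 - 120*x^2 + 108*x + 56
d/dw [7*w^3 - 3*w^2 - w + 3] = 21*w^2 - 6*w - 1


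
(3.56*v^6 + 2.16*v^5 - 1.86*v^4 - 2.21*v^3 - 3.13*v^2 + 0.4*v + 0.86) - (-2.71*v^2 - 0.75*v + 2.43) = 3.56*v^6 + 2.16*v^5 - 1.86*v^4 - 2.21*v^3 - 0.42*v^2 + 1.15*v - 1.57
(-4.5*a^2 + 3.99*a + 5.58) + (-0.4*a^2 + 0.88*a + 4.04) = -4.9*a^2 + 4.87*a + 9.62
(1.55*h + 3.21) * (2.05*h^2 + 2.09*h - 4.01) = 3.1775*h^3 + 9.82*h^2 + 0.4934*h - 12.8721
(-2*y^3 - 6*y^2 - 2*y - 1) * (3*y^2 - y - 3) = -6*y^5 - 16*y^4 + 6*y^3 + 17*y^2 + 7*y + 3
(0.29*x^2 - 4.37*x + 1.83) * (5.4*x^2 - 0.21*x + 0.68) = 1.566*x^4 - 23.6589*x^3 + 10.9969*x^2 - 3.3559*x + 1.2444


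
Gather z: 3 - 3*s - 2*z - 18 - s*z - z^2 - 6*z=-3*s - z^2 + z*(-s - 8) - 15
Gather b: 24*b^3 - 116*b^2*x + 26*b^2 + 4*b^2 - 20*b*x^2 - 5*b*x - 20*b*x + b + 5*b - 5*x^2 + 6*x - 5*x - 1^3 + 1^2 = 24*b^3 + b^2*(30 - 116*x) + b*(-20*x^2 - 25*x + 6) - 5*x^2 + x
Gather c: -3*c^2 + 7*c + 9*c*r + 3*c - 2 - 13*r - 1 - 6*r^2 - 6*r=-3*c^2 + c*(9*r + 10) - 6*r^2 - 19*r - 3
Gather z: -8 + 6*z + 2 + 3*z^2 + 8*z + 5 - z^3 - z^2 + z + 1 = -z^3 + 2*z^2 + 15*z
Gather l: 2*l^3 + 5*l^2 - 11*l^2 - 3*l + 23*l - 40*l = 2*l^3 - 6*l^2 - 20*l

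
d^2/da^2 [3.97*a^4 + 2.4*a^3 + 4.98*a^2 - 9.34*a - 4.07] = 47.64*a^2 + 14.4*a + 9.96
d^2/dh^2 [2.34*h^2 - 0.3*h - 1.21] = 4.68000000000000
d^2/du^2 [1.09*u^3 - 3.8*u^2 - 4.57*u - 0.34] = 6.54*u - 7.6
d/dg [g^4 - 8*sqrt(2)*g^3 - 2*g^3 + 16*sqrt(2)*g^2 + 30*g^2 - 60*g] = 4*g^3 - 24*sqrt(2)*g^2 - 6*g^2 + 32*sqrt(2)*g + 60*g - 60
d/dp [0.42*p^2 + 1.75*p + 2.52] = 0.84*p + 1.75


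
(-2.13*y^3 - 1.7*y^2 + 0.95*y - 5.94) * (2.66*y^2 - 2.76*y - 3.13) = -5.6658*y^5 + 1.3568*y^4 + 13.8859*y^3 - 13.1014*y^2 + 13.4209*y + 18.5922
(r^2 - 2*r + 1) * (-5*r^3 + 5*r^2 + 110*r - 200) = -5*r^5 + 15*r^4 + 95*r^3 - 415*r^2 + 510*r - 200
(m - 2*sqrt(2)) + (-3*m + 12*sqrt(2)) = -2*m + 10*sqrt(2)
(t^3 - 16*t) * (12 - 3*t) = -3*t^4 + 12*t^3 + 48*t^2 - 192*t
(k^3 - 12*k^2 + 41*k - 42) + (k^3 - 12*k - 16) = 2*k^3 - 12*k^2 + 29*k - 58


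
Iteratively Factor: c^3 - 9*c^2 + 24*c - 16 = (c - 4)*(c^2 - 5*c + 4) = (c - 4)*(c - 1)*(c - 4)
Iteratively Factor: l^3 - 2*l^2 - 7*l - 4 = (l + 1)*(l^2 - 3*l - 4) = (l - 4)*(l + 1)*(l + 1)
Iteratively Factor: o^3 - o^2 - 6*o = (o + 2)*(o^2 - 3*o) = (o - 3)*(o + 2)*(o)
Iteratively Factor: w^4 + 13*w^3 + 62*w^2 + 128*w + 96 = (w + 4)*(w^3 + 9*w^2 + 26*w + 24) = (w + 2)*(w + 4)*(w^2 + 7*w + 12) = (w + 2)*(w + 3)*(w + 4)*(w + 4)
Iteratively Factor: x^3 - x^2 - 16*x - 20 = (x - 5)*(x^2 + 4*x + 4) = (x - 5)*(x + 2)*(x + 2)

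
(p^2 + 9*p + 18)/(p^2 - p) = (p^2 + 9*p + 18)/(p*(p - 1))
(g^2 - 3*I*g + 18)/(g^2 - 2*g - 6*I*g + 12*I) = (g + 3*I)/(g - 2)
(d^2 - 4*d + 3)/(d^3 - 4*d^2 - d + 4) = (d - 3)/(d^2 - 3*d - 4)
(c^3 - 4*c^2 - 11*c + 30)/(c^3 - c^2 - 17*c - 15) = (c - 2)/(c + 1)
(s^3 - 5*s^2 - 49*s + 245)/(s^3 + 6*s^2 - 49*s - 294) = (s - 5)/(s + 6)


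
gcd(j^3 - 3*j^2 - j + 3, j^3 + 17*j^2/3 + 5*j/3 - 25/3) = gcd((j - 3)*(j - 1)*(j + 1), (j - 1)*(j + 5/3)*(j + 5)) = j - 1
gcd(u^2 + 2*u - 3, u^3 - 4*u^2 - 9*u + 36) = u + 3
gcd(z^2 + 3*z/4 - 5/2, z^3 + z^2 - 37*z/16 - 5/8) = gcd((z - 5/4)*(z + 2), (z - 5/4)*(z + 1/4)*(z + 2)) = z^2 + 3*z/4 - 5/2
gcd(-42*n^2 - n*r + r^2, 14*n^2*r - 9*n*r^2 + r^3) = -7*n + r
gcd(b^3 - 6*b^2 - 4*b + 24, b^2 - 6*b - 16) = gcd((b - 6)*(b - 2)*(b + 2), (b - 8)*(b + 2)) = b + 2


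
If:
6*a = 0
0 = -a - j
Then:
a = 0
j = 0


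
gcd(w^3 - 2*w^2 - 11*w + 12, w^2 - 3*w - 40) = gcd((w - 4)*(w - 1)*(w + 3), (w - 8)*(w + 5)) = 1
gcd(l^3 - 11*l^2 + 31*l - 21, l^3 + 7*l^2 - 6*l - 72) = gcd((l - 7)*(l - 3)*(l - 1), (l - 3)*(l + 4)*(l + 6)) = l - 3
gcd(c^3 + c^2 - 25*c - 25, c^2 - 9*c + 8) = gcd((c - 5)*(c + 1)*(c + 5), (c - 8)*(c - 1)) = 1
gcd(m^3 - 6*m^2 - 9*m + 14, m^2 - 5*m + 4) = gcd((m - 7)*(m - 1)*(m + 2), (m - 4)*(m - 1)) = m - 1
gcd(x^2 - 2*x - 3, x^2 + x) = x + 1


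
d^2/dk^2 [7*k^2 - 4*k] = 14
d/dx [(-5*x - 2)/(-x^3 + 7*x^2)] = (-10*x^2 + 29*x + 28)/(x^3*(x^2 - 14*x + 49))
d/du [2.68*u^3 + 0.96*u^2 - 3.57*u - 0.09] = 8.04*u^2 + 1.92*u - 3.57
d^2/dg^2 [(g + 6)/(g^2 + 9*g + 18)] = 2/(g^3 + 9*g^2 + 27*g + 27)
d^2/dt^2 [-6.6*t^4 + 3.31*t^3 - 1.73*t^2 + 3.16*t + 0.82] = -79.2*t^2 + 19.86*t - 3.46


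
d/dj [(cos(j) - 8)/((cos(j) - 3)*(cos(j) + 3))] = (cos(j)^2 - 16*cos(j) + 9)*sin(j)/((cos(j) - 3)^2*(cos(j) + 3)^2)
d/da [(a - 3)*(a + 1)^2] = (a + 1)*(3*a - 5)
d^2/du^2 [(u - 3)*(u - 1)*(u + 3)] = 6*u - 2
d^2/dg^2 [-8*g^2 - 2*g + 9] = -16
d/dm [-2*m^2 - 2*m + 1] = -4*m - 2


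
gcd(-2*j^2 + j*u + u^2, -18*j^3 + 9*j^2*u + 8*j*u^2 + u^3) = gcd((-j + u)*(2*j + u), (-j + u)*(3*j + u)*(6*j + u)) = -j + u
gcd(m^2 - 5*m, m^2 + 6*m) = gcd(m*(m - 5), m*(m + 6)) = m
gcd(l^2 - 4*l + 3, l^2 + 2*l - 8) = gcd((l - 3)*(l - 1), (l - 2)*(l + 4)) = 1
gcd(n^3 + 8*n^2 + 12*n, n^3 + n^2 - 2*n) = n^2 + 2*n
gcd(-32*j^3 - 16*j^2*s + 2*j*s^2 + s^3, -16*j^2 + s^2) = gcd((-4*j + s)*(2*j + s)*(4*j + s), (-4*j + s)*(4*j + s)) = -16*j^2 + s^2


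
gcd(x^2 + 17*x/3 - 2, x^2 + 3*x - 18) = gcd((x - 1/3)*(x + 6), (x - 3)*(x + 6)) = x + 6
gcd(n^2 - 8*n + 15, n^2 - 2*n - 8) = 1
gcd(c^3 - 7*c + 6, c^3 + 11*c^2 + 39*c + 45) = c + 3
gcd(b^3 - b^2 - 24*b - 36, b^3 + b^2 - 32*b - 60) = b^2 - 4*b - 12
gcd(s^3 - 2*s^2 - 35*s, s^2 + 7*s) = s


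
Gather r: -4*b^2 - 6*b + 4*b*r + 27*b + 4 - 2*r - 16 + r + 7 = -4*b^2 + 21*b + r*(4*b - 1) - 5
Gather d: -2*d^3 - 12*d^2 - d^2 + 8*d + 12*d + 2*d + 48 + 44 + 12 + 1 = -2*d^3 - 13*d^2 + 22*d + 105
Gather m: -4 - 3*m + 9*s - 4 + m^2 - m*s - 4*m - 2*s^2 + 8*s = m^2 + m*(-s - 7) - 2*s^2 + 17*s - 8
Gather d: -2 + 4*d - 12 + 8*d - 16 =12*d - 30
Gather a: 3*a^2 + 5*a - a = 3*a^2 + 4*a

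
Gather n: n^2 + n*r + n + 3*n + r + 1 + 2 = n^2 + n*(r + 4) + r + 3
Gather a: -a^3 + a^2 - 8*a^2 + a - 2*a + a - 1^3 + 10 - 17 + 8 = -a^3 - 7*a^2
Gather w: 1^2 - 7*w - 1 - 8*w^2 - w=-8*w^2 - 8*w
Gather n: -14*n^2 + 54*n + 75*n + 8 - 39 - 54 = -14*n^2 + 129*n - 85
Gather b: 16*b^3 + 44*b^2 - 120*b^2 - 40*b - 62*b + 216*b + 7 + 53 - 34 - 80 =16*b^3 - 76*b^2 + 114*b - 54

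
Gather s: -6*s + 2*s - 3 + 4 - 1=-4*s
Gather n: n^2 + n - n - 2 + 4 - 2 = n^2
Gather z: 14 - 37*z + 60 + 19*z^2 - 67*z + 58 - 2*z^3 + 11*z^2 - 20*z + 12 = -2*z^3 + 30*z^2 - 124*z + 144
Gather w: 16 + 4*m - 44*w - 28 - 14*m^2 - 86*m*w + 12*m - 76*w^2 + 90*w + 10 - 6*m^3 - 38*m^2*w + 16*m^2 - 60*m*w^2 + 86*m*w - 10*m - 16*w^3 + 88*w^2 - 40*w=-6*m^3 + 2*m^2 + 6*m - 16*w^3 + w^2*(12 - 60*m) + w*(6 - 38*m^2) - 2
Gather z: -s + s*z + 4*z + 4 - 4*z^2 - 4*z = s*z - s - 4*z^2 + 4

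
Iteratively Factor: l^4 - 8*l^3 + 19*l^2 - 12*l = (l)*(l^3 - 8*l^2 + 19*l - 12) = l*(l - 3)*(l^2 - 5*l + 4) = l*(l - 3)*(l - 1)*(l - 4)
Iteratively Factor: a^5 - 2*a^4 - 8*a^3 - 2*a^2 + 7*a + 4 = (a + 1)*(a^4 - 3*a^3 - 5*a^2 + 3*a + 4) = (a + 1)^2*(a^3 - 4*a^2 - a + 4) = (a - 4)*(a + 1)^2*(a^2 - 1) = (a - 4)*(a + 1)^3*(a - 1)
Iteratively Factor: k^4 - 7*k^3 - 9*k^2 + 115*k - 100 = (k - 5)*(k^3 - 2*k^2 - 19*k + 20) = (k - 5)^2*(k^2 + 3*k - 4) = (k - 5)^2*(k + 4)*(k - 1)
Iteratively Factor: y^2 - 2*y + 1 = (y - 1)*(y - 1)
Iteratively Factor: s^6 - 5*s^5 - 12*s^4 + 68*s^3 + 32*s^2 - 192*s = (s - 4)*(s^5 - s^4 - 16*s^3 + 4*s^2 + 48*s) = s*(s - 4)*(s^4 - s^3 - 16*s^2 + 4*s + 48) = s*(s - 4)*(s + 3)*(s^3 - 4*s^2 - 4*s + 16) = s*(s - 4)*(s - 2)*(s + 3)*(s^2 - 2*s - 8) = s*(s - 4)^2*(s - 2)*(s + 3)*(s + 2)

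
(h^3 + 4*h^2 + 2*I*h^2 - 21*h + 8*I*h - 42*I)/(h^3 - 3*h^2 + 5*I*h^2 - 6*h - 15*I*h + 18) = (h + 7)/(h + 3*I)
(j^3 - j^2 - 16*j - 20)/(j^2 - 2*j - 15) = (j^2 + 4*j + 4)/(j + 3)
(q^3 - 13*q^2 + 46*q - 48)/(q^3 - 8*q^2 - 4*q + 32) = (q - 3)/(q + 2)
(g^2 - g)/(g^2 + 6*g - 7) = g/(g + 7)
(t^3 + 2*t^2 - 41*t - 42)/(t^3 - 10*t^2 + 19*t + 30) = (t + 7)/(t - 5)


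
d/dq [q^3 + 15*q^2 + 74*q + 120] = 3*q^2 + 30*q + 74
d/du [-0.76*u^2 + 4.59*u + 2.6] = 4.59 - 1.52*u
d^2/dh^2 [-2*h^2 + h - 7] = -4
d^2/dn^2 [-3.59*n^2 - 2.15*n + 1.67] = -7.18000000000000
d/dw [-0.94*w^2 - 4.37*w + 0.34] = -1.88*w - 4.37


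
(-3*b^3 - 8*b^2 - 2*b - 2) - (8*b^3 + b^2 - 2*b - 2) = -11*b^3 - 9*b^2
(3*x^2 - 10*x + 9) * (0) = 0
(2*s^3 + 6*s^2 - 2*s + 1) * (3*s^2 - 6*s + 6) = 6*s^5 + 6*s^4 - 30*s^3 + 51*s^2 - 18*s + 6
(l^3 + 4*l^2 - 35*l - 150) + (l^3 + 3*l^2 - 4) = 2*l^3 + 7*l^2 - 35*l - 154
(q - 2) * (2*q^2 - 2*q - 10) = 2*q^3 - 6*q^2 - 6*q + 20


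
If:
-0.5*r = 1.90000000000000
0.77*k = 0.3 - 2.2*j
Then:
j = 0.136363636363636 - 0.35*k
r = -3.80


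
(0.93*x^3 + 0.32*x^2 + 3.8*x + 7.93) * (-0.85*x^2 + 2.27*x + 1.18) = -0.7905*x^5 + 1.8391*x^4 - 1.4062*x^3 + 2.2631*x^2 + 22.4851*x + 9.3574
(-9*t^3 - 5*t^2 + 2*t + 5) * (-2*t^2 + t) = 18*t^5 + t^4 - 9*t^3 - 8*t^2 + 5*t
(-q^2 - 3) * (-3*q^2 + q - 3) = 3*q^4 - q^3 + 12*q^2 - 3*q + 9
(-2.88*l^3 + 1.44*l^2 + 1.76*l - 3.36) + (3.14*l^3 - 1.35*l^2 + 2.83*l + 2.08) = 0.26*l^3 + 0.0899999999999999*l^2 + 4.59*l - 1.28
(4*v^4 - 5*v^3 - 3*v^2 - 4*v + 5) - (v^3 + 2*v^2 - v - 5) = 4*v^4 - 6*v^3 - 5*v^2 - 3*v + 10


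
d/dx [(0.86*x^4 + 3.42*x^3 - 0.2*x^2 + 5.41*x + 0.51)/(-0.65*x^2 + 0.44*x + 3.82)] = (-1.118*x^5 - 1.0878*x^4 + 16.1504*x^3 + 42.6217*x^2 - 0.865*x + 20.4418)/(0.4225*x^4 - 0.572*x^3 - 4.7724*x^2 + 3.3616*x + 14.5924)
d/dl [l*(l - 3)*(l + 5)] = 3*l^2 + 4*l - 15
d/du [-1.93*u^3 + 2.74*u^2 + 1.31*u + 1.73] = -5.79*u^2 + 5.48*u + 1.31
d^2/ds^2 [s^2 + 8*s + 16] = 2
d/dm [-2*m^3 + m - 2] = 1 - 6*m^2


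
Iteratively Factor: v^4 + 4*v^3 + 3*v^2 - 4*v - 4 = (v - 1)*(v^3 + 5*v^2 + 8*v + 4) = (v - 1)*(v + 2)*(v^2 + 3*v + 2) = (v - 1)*(v + 2)^2*(v + 1)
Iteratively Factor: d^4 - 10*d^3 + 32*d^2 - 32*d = (d - 4)*(d^3 - 6*d^2 + 8*d) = (d - 4)*(d - 2)*(d^2 - 4*d) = d*(d - 4)*(d - 2)*(d - 4)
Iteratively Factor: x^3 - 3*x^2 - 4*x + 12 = (x - 2)*(x^2 - x - 6) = (x - 2)*(x + 2)*(x - 3)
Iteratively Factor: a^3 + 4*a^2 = (a + 4)*(a^2) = a*(a + 4)*(a)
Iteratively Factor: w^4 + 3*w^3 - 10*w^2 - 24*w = (w)*(w^3 + 3*w^2 - 10*w - 24) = w*(w + 4)*(w^2 - w - 6) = w*(w + 2)*(w + 4)*(w - 3)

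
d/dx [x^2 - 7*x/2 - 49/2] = 2*x - 7/2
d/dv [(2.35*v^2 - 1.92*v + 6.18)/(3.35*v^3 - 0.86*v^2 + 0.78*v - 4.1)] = (-7.8725*v^4 + 12.864*v^3 - 61.9272*v^2 - 8.6404*v + 3.0516)/(11.2225*v^6 - 5.762*v^5 + 5.9656*v^4 - 28.8116*v^3 + 7.6604*v^2 - 6.396*v + 16.81)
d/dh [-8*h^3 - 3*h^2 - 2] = 6*h*(-4*h - 1)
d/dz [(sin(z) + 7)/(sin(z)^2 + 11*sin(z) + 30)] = (-14*sin(z) + cos(z)^2 - 48)*cos(z)/(sin(z)^2 + 11*sin(z) + 30)^2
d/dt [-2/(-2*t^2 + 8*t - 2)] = 2*(2 - t)/(t^2 - 4*t + 1)^2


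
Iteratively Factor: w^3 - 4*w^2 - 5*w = (w - 5)*(w^2 + w) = w*(w - 5)*(w + 1)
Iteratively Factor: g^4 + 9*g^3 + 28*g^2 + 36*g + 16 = (g + 2)*(g^3 + 7*g^2 + 14*g + 8) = (g + 2)^2*(g^2 + 5*g + 4) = (g + 2)^2*(g + 4)*(g + 1)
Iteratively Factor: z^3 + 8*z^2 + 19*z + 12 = (z + 4)*(z^2 + 4*z + 3) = (z + 1)*(z + 4)*(z + 3)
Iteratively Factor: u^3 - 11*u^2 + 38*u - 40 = (u - 2)*(u^2 - 9*u + 20) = (u - 4)*(u - 2)*(u - 5)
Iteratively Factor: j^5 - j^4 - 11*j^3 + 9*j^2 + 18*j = (j)*(j^4 - j^3 - 11*j^2 + 9*j + 18) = j*(j + 1)*(j^3 - 2*j^2 - 9*j + 18) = j*(j + 1)*(j + 3)*(j^2 - 5*j + 6) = j*(j - 3)*(j + 1)*(j + 3)*(j - 2)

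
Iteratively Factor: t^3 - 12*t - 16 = (t - 4)*(t^2 + 4*t + 4) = (t - 4)*(t + 2)*(t + 2)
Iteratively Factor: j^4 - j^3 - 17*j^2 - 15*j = (j + 3)*(j^3 - 4*j^2 - 5*j) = (j - 5)*(j + 3)*(j^2 + j) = j*(j - 5)*(j + 3)*(j + 1)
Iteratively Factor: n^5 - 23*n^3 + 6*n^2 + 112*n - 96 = (n + 3)*(n^4 - 3*n^3 - 14*n^2 + 48*n - 32) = (n - 1)*(n + 3)*(n^3 - 2*n^2 - 16*n + 32) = (n - 4)*(n - 1)*(n + 3)*(n^2 + 2*n - 8) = (n - 4)*(n - 2)*(n - 1)*(n + 3)*(n + 4)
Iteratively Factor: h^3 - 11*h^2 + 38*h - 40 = (h - 5)*(h^2 - 6*h + 8) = (h - 5)*(h - 2)*(h - 4)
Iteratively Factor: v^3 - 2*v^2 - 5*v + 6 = (v + 2)*(v^2 - 4*v + 3) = (v - 3)*(v + 2)*(v - 1)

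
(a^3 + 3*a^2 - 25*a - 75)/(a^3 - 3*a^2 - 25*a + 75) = (a + 3)/(a - 3)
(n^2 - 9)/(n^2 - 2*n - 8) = (9 - n^2)/(-n^2 + 2*n + 8)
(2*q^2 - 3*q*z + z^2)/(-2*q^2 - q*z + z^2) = (-q + z)/(q + z)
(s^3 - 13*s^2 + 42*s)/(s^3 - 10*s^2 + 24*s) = (s - 7)/(s - 4)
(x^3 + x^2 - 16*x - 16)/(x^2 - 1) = (x^2 - 16)/(x - 1)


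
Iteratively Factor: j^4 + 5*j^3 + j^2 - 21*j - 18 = (j - 2)*(j^3 + 7*j^2 + 15*j + 9) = (j - 2)*(j + 3)*(j^2 + 4*j + 3) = (j - 2)*(j + 3)^2*(j + 1)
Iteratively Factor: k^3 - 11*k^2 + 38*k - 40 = (k - 4)*(k^2 - 7*k + 10) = (k - 4)*(k - 2)*(k - 5)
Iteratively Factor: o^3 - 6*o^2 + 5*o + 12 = (o - 4)*(o^2 - 2*o - 3) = (o - 4)*(o + 1)*(o - 3)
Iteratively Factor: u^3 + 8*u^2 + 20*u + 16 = (u + 2)*(u^2 + 6*u + 8) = (u + 2)*(u + 4)*(u + 2)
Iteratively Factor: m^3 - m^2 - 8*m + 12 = (m + 3)*(m^2 - 4*m + 4) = (m - 2)*(m + 3)*(m - 2)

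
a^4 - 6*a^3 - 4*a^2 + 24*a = a*(a - 6)*(a - 2)*(a + 2)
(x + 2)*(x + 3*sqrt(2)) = x^2 + 2*x + 3*sqrt(2)*x + 6*sqrt(2)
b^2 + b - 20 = (b - 4)*(b + 5)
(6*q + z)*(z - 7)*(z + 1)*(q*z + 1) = 6*q^2*z^3 - 36*q^2*z^2 - 42*q^2*z + q*z^4 - 6*q*z^3 - q*z^2 - 36*q*z - 42*q + z^3 - 6*z^2 - 7*z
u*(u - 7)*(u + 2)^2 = u^4 - 3*u^3 - 24*u^2 - 28*u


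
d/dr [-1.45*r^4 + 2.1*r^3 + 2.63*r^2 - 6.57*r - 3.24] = -5.8*r^3 + 6.3*r^2 + 5.26*r - 6.57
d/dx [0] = 0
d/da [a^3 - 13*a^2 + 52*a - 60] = 3*a^2 - 26*a + 52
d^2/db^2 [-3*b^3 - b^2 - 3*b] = -18*b - 2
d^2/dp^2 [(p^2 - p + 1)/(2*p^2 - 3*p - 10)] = 2*(2*p^3 + 72*p^2 - 78*p + 159)/(8*p^6 - 36*p^5 - 66*p^4 + 333*p^3 + 330*p^2 - 900*p - 1000)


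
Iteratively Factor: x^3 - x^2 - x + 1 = (x + 1)*(x^2 - 2*x + 1) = (x - 1)*(x + 1)*(x - 1)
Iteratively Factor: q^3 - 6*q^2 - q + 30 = (q - 5)*(q^2 - q - 6) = (q - 5)*(q + 2)*(q - 3)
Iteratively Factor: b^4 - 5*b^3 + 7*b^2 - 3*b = (b - 1)*(b^3 - 4*b^2 + 3*b) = b*(b - 1)*(b^2 - 4*b + 3) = b*(b - 1)^2*(b - 3)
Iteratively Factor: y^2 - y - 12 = (y - 4)*(y + 3)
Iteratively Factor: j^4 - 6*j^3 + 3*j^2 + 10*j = (j + 1)*(j^3 - 7*j^2 + 10*j) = (j - 5)*(j + 1)*(j^2 - 2*j) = (j - 5)*(j - 2)*(j + 1)*(j)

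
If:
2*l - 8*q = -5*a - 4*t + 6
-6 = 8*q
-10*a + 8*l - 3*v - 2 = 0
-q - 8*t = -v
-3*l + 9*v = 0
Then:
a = -167/1360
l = 15/136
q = -3/4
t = 107/1088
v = 5/136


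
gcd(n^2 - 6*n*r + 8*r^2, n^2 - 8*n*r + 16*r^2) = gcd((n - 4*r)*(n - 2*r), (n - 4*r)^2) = -n + 4*r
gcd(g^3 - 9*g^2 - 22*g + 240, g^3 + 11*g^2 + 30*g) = g + 5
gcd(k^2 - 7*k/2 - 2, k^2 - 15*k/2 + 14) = k - 4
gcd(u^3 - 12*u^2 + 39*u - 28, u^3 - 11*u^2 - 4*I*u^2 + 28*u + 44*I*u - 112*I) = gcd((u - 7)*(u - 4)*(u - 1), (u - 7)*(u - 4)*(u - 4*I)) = u^2 - 11*u + 28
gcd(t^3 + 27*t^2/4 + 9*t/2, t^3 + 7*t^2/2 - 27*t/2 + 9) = t + 6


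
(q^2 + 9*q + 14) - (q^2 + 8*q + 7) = q + 7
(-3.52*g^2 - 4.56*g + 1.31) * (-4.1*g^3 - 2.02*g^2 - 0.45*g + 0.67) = 14.432*g^5 + 25.8064*g^4 + 5.4242*g^3 - 2.9526*g^2 - 3.6447*g + 0.8777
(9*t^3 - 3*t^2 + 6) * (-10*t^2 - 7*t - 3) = -90*t^5 - 33*t^4 - 6*t^3 - 51*t^2 - 42*t - 18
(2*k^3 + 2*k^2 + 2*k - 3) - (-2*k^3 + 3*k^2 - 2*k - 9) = 4*k^3 - k^2 + 4*k + 6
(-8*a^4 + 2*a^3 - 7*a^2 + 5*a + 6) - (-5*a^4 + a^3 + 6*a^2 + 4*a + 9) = -3*a^4 + a^3 - 13*a^2 + a - 3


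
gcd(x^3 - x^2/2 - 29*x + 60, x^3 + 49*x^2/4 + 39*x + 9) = x + 6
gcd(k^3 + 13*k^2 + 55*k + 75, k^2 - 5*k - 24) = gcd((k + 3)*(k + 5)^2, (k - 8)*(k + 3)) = k + 3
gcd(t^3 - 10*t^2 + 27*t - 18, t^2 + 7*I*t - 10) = 1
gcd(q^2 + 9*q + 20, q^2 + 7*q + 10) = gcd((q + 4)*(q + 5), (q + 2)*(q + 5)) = q + 5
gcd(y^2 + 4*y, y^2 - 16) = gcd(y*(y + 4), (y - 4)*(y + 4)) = y + 4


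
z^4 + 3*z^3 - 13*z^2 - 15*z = z*(z - 3)*(z + 1)*(z + 5)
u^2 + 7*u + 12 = (u + 3)*(u + 4)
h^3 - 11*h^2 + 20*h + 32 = (h - 8)*(h - 4)*(h + 1)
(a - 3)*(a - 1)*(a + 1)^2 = a^4 - 2*a^3 - 4*a^2 + 2*a + 3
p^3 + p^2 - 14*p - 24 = (p - 4)*(p + 2)*(p + 3)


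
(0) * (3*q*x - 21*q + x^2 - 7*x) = 0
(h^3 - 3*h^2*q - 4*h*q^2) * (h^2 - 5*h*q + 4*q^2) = h^5 - 8*h^4*q + 15*h^3*q^2 + 8*h^2*q^3 - 16*h*q^4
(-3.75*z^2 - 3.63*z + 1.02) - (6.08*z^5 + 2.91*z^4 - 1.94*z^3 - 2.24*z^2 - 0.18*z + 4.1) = -6.08*z^5 - 2.91*z^4 + 1.94*z^3 - 1.51*z^2 - 3.45*z - 3.08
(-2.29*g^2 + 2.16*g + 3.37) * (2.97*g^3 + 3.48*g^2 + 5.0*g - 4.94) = -6.8013*g^5 - 1.554*g^4 + 6.0757*g^3 + 33.8402*g^2 + 6.1796*g - 16.6478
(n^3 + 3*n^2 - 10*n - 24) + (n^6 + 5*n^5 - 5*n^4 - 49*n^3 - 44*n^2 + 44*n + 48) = n^6 + 5*n^5 - 5*n^4 - 48*n^3 - 41*n^2 + 34*n + 24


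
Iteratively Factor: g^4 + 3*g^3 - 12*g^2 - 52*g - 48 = (g - 4)*(g^3 + 7*g^2 + 16*g + 12) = (g - 4)*(g + 3)*(g^2 + 4*g + 4) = (g - 4)*(g + 2)*(g + 3)*(g + 2)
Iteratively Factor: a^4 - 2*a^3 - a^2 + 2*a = (a - 2)*(a^3 - a) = a*(a - 2)*(a^2 - 1) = a*(a - 2)*(a + 1)*(a - 1)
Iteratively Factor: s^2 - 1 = (s - 1)*(s + 1)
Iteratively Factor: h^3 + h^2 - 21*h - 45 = (h - 5)*(h^2 + 6*h + 9) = (h - 5)*(h + 3)*(h + 3)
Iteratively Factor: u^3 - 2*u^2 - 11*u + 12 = (u + 3)*(u^2 - 5*u + 4) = (u - 4)*(u + 3)*(u - 1)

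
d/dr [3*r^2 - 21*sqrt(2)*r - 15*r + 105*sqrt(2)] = 6*r - 21*sqrt(2) - 15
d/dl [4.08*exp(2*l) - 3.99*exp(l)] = (8.16*exp(l) - 3.99)*exp(l)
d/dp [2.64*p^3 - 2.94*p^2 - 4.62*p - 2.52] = 7.92*p^2 - 5.88*p - 4.62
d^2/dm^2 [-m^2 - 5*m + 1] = -2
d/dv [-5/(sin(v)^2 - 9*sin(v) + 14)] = 5*(2*sin(v) - 9)*cos(v)/(sin(v)^2 - 9*sin(v) + 14)^2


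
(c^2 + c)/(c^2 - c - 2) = c/(c - 2)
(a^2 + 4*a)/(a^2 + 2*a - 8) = a/(a - 2)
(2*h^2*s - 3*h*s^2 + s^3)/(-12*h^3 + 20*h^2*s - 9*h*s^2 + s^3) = s/(-6*h + s)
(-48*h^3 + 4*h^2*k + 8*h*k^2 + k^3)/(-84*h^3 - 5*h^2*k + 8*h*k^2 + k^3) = (12*h^2 - 4*h*k - k^2)/(21*h^2 - 4*h*k - k^2)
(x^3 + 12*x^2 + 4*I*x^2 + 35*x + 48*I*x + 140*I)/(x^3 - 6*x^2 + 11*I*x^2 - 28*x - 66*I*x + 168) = (x^2 + 12*x + 35)/(x^2 + x*(-6 + 7*I) - 42*I)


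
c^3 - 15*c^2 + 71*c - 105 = (c - 7)*(c - 5)*(c - 3)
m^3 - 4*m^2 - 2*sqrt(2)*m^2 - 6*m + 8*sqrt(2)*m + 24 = (m - 4)*(m - 3*sqrt(2))*(m + sqrt(2))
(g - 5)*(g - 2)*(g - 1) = g^3 - 8*g^2 + 17*g - 10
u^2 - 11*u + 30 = (u - 6)*(u - 5)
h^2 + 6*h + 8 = (h + 2)*(h + 4)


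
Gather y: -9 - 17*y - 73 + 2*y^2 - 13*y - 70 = 2*y^2 - 30*y - 152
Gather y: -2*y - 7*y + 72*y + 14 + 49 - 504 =63*y - 441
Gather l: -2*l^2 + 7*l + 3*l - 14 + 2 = -2*l^2 + 10*l - 12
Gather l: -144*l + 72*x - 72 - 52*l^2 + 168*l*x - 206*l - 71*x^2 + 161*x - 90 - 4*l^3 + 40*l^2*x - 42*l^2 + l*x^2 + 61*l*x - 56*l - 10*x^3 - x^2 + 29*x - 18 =-4*l^3 + l^2*(40*x - 94) + l*(x^2 + 229*x - 406) - 10*x^3 - 72*x^2 + 262*x - 180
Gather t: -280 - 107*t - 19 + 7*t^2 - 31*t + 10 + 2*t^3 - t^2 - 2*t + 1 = 2*t^3 + 6*t^2 - 140*t - 288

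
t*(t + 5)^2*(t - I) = t^4 + 10*t^3 - I*t^3 + 25*t^2 - 10*I*t^2 - 25*I*t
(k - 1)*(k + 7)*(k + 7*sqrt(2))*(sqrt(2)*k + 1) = sqrt(2)*k^4 + 6*sqrt(2)*k^3 + 15*k^3 + 90*k^2 - 105*k + 42*sqrt(2)*k - 49*sqrt(2)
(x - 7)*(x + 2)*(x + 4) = x^3 - x^2 - 34*x - 56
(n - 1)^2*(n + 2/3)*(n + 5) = n^4 + 11*n^3/3 - 7*n^2 - n + 10/3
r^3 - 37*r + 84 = (r - 4)*(r - 3)*(r + 7)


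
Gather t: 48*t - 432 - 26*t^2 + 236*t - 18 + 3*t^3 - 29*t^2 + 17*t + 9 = 3*t^3 - 55*t^2 + 301*t - 441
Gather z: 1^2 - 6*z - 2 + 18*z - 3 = 12*z - 4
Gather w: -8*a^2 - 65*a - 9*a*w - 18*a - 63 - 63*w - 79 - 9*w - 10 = -8*a^2 - 83*a + w*(-9*a - 72) - 152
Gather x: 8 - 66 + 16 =-42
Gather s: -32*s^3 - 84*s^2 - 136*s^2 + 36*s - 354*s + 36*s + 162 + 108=-32*s^3 - 220*s^2 - 282*s + 270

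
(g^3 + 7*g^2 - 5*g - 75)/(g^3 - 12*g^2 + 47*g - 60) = (g^2 + 10*g + 25)/(g^2 - 9*g + 20)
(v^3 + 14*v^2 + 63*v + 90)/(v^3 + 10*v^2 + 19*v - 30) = (v + 3)/(v - 1)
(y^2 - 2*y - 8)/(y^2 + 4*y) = (y^2 - 2*y - 8)/(y*(y + 4))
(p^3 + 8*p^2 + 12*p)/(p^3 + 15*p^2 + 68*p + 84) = p/(p + 7)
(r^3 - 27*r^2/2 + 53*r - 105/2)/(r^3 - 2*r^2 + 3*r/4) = 2*(r^2 - 12*r + 35)/(r*(2*r - 1))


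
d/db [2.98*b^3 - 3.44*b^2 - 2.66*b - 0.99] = 8.94*b^2 - 6.88*b - 2.66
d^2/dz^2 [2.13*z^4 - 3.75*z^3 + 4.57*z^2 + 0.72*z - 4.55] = 25.56*z^2 - 22.5*z + 9.14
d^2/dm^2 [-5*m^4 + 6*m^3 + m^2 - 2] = -60*m^2 + 36*m + 2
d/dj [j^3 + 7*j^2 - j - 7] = 3*j^2 + 14*j - 1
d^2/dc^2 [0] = 0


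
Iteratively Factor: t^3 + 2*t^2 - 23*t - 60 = (t + 3)*(t^2 - t - 20) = (t + 3)*(t + 4)*(t - 5)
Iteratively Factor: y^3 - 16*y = (y - 4)*(y^2 + 4*y) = (y - 4)*(y + 4)*(y)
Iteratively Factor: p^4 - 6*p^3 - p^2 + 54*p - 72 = (p - 4)*(p^3 - 2*p^2 - 9*p + 18) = (p - 4)*(p - 2)*(p^2 - 9) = (p - 4)*(p - 2)*(p + 3)*(p - 3)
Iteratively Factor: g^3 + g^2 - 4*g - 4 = (g + 2)*(g^2 - g - 2) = (g - 2)*(g + 2)*(g + 1)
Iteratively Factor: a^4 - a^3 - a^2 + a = (a)*(a^3 - a^2 - a + 1) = a*(a - 1)*(a^2 - 1) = a*(a - 1)*(a + 1)*(a - 1)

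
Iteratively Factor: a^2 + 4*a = (a)*(a + 4)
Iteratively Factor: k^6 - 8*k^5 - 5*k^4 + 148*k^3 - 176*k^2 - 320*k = (k - 5)*(k^5 - 3*k^4 - 20*k^3 + 48*k^2 + 64*k) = (k - 5)*(k + 1)*(k^4 - 4*k^3 - 16*k^2 + 64*k) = (k - 5)*(k - 4)*(k + 1)*(k^3 - 16*k) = (k - 5)*(k - 4)^2*(k + 1)*(k^2 + 4*k) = k*(k - 5)*(k - 4)^2*(k + 1)*(k + 4)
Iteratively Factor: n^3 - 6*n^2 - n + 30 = (n - 5)*(n^2 - n - 6) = (n - 5)*(n + 2)*(n - 3)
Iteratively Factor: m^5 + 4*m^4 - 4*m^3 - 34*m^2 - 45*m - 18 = (m + 3)*(m^4 + m^3 - 7*m^2 - 13*m - 6) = (m + 1)*(m + 3)*(m^3 - 7*m - 6) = (m + 1)*(m + 2)*(m + 3)*(m^2 - 2*m - 3) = (m - 3)*(m + 1)*(m + 2)*(m + 3)*(m + 1)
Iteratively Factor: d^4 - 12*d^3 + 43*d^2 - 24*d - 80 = (d - 4)*(d^3 - 8*d^2 + 11*d + 20) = (d - 4)*(d + 1)*(d^2 - 9*d + 20) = (d - 5)*(d - 4)*(d + 1)*(d - 4)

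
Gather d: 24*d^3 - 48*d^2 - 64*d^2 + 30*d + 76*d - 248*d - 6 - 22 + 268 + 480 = 24*d^3 - 112*d^2 - 142*d + 720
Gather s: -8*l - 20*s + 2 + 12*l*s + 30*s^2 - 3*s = -8*l + 30*s^2 + s*(12*l - 23) + 2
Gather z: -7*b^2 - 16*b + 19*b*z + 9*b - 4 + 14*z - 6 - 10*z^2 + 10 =-7*b^2 - 7*b - 10*z^2 + z*(19*b + 14)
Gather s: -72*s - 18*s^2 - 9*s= -18*s^2 - 81*s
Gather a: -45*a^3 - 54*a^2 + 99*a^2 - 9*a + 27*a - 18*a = -45*a^3 + 45*a^2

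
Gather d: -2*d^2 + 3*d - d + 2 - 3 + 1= -2*d^2 + 2*d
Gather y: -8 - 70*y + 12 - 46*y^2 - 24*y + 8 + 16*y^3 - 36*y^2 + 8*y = 16*y^3 - 82*y^2 - 86*y + 12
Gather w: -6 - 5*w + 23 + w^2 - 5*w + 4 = w^2 - 10*w + 21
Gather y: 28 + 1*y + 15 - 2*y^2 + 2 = -2*y^2 + y + 45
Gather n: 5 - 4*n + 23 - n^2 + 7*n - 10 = -n^2 + 3*n + 18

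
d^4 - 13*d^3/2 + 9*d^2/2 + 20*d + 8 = (d - 4)^2*(d + 1/2)*(d + 1)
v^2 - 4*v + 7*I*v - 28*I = (v - 4)*(v + 7*I)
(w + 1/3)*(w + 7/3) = w^2 + 8*w/3 + 7/9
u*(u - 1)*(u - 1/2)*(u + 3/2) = u^4 - 7*u^2/4 + 3*u/4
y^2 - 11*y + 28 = (y - 7)*(y - 4)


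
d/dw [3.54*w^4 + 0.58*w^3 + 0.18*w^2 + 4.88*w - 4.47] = 14.16*w^3 + 1.74*w^2 + 0.36*w + 4.88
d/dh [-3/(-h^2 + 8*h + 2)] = 6*(4 - h)/(-h^2 + 8*h + 2)^2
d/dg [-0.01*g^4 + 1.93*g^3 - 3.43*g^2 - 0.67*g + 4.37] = -0.04*g^3 + 5.79*g^2 - 6.86*g - 0.67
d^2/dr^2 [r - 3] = 0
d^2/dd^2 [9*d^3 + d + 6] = 54*d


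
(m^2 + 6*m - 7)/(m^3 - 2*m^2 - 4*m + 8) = (m^2 + 6*m - 7)/(m^3 - 2*m^2 - 4*m + 8)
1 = 1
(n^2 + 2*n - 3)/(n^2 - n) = (n + 3)/n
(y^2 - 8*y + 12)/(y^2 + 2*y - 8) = (y - 6)/(y + 4)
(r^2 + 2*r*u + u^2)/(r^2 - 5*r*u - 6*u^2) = (r + u)/(r - 6*u)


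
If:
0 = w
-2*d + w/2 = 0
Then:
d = 0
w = 0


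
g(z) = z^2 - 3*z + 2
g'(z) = 2*z - 3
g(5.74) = 17.73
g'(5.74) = 8.48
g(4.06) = 6.30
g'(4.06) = 5.12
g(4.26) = 7.37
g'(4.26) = 5.52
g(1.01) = -0.01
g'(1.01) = -0.98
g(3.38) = 3.28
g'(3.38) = 3.76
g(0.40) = 0.96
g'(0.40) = -2.20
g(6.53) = 25.05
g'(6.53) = 10.06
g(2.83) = 1.52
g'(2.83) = 2.66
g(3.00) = 2.00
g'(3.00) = 3.00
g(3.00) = 2.00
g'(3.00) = 3.00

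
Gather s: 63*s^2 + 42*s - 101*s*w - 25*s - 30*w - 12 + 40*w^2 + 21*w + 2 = 63*s^2 + s*(17 - 101*w) + 40*w^2 - 9*w - 10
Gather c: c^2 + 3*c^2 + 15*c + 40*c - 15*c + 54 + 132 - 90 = 4*c^2 + 40*c + 96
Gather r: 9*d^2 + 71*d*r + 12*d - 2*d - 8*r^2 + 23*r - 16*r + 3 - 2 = 9*d^2 + 10*d - 8*r^2 + r*(71*d + 7) + 1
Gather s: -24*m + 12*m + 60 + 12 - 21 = 51 - 12*m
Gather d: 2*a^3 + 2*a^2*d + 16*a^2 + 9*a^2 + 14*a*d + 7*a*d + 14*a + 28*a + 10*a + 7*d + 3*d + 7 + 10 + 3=2*a^3 + 25*a^2 + 52*a + d*(2*a^2 + 21*a + 10) + 20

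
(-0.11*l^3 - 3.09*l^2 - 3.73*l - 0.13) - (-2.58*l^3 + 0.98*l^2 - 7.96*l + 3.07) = 2.47*l^3 - 4.07*l^2 + 4.23*l - 3.2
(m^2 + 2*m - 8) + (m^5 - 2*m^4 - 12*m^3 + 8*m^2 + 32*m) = m^5 - 2*m^4 - 12*m^3 + 9*m^2 + 34*m - 8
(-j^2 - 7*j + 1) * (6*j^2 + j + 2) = -6*j^4 - 43*j^3 - 3*j^2 - 13*j + 2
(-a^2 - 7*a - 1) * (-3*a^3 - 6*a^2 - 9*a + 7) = 3*a^5 + 27*a^4 + 54*a^3 + 62*a^2 - 40*a - 7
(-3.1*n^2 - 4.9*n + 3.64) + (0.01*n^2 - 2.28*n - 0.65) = -3.09*n^2 - 7.18*n + 2.99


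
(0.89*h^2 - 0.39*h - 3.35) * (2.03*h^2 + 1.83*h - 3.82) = 1.8067*h^4 + 0.837*h^3 - 10.914*h^2 - 4.6407*h + 12.797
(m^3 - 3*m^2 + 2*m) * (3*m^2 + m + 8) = 3*m^5 - 8*m^4 + 11*m^3 - 22*m^2 + 16*m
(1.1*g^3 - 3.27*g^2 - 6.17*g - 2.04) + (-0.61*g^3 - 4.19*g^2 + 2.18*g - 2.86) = 0.49*g^3 - 7.46*g^2 - 3.99*g - 4.9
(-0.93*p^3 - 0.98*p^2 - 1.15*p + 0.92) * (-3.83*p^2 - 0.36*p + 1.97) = 3.5619*p^5 + 4.0882*p^4 + 2.9252*p^3 - 5.0402*p^2 - 2.5967*p + 1.8124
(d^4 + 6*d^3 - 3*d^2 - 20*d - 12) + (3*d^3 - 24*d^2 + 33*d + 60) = d^4 + 9*d^3 - 27*d^2 + 13*d + 48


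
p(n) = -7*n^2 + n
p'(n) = 1 - 14*n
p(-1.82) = -25.01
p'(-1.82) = 26.48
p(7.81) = -419.16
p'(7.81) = -108.34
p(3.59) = -86.63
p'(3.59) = -49.26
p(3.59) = -86.63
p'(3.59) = -49.26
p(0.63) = -2.15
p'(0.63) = -7.82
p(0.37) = -0.59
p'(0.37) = -4.18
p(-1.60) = -19.52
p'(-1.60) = 23.40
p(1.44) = -13.08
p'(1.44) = -19.16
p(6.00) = -246.00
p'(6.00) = -83.00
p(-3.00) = -66.00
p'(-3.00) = 43.00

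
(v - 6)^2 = v^2 - 12*v + 36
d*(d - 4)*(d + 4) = d^3 - 16*d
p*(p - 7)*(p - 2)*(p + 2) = p^4 - 7*p^3 - 4*p^2 + 28*p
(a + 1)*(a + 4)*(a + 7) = a^3 + 12*a^2 + 39*a + 28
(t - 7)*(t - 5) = t^2 - 12*t + 35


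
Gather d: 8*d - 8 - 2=8*d - 10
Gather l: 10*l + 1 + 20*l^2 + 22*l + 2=20*l^2 + 32*l + 3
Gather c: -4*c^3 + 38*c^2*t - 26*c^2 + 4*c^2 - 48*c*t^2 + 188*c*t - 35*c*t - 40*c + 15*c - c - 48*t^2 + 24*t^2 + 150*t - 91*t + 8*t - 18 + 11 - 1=-4*c^3 + c^2*(38*t - 22) + c*(-48*t^2 + 153*t - 26) - 24*t^2 + 67*t - 8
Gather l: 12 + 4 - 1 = 15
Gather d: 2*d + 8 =2*d + 8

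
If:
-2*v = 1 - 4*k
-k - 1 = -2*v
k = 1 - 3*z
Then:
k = 2/3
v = 5/6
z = 1/9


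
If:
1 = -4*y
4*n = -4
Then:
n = -1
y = -1/4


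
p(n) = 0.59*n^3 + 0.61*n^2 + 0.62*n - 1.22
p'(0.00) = 0.62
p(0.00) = -1.22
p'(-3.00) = 12.89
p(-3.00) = -13.52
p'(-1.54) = 2.94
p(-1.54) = -2.88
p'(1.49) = 6.37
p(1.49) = 3.01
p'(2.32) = 12.98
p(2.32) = 10.87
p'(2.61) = 15.86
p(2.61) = 15.04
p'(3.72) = 29.65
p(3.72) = 39.90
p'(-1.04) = 1.27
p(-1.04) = -1.87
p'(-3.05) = 13.36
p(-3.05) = -14.18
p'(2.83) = 18.25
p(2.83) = 18.79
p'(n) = 1.77*n^2 + 1.22*n + 0.62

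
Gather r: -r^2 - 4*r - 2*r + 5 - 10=-r^2 - 6*r - 5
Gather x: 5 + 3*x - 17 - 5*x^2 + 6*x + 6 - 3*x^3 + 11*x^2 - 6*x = -3*x^3 + 6*x^2 + 3*x - 6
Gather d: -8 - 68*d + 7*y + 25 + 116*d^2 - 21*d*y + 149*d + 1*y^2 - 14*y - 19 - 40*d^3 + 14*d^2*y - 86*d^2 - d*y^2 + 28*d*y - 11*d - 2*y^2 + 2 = -40*d^3 + d^2*(14*y + 30) + d*(-y^2 + 7*y + 70) - y^2 - 7*y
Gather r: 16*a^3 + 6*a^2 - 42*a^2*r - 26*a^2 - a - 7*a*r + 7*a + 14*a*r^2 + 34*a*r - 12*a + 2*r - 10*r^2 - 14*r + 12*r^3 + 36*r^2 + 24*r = 16*a^3 - 20*a^2 - 6*a + 12*r^3 + r^2*(14*a + 26) + r*(-42*a^2 + 27*a + 12)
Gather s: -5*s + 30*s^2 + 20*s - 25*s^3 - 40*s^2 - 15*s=-25*s^3 - 10*s^2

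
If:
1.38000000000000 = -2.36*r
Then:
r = -0.58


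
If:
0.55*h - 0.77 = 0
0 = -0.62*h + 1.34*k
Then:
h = 1.40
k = 0.65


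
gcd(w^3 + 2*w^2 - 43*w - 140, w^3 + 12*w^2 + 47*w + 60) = w^2 + 9*w + 20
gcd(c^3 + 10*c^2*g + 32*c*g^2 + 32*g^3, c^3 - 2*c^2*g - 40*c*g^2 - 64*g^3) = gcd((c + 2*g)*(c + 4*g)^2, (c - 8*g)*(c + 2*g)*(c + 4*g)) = c^2 + 6*c*g + 8*g^2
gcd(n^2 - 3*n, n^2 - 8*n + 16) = 1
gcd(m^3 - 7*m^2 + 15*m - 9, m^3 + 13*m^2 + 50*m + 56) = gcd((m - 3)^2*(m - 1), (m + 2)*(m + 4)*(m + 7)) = 1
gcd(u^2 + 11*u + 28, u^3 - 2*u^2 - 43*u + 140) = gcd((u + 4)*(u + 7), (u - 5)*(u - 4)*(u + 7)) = u + 7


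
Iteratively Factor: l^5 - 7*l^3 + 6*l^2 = (l - 2)*(l^4 + 2*l^3 - 3*l^2) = (l - 2)*(l + 3)*(l^3 - l^2) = l*(l - 2)*(l + 3)*(l^2 - l) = l^2*(l - 2)*(l + 3)*(l - 1)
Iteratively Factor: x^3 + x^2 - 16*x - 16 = (x + 4)*(x^2 - 3*x - 4) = (x + 1)*(x + 4)*(x - 4)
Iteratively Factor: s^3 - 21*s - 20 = (s + 1)*(s^2 - s - 20) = (s + 1)*(s + 4)*(s - 5)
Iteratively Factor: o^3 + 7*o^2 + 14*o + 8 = (o + 4)*(o^2 + 3*o + 2) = (o + 1)*(o + 4)*(o + 2)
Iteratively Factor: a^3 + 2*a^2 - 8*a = (a + 4)*(a^2 - 2*a) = a*(a + 4)*(a - 2)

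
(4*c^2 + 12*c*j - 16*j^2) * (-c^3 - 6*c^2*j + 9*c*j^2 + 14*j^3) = -4*c^5 - 36*c^4*j - 20*c^3*j^2 + 260*c^2*j^3 + 24*c*j^4 - 224*j^5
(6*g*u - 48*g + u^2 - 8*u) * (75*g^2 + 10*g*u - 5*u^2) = 450*g^3*u - 3600*g^3 + 135*g^2*u^2 - 1080*g^2*u - 20*g*u^3 + 160*g*u^2 - 5*u^4 + 40*u^3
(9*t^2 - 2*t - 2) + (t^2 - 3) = 10*t^2 - 2*t - 5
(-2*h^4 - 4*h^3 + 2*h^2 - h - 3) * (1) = -2*h^4 - 4*h^3 + 2*h^2 - h - 3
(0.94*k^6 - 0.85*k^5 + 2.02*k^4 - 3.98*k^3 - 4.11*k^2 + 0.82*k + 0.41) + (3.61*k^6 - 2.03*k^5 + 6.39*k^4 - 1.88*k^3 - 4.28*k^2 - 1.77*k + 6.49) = 4.55*k^6 - 2.88*k^5 + 8.41*k^4 - 5.86*k^3 - 8.39*k^2 - 0.95*k + 6.9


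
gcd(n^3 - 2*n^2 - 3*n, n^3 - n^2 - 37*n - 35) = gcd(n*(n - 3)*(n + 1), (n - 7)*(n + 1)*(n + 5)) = n + 1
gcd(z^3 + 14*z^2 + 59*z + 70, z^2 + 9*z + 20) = z + 5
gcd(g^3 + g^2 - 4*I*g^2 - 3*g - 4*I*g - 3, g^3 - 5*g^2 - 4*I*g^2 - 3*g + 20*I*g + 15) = g^2 - 4*I*g - 3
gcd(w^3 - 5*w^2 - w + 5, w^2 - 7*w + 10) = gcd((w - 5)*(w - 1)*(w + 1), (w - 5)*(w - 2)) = w - 5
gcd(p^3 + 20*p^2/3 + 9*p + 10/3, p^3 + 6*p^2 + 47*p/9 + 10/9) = p^2 + 17*p/3 + 10/3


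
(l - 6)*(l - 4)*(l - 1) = l^3 - 11*l^2 + 34*l - 24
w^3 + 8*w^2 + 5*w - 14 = (w - 1)*(w + 2)*(w + 7)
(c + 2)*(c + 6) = c^2 + 8*c + 12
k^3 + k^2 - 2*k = k*(k - 1)*(k + 2)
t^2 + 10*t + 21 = (t + 3)*(t + 7)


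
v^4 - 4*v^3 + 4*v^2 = v^2*(v - 2)^2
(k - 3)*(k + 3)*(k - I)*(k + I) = k^4 - 8*k^2 - 9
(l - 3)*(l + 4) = l^2 + l - 12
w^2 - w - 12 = (w - 4)*(w + 3)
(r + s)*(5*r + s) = 5*r^2 + 6*r*s + s^2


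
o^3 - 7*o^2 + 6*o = o*(o - 6)*(o - 1)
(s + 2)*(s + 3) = s^2 + 5*s + 6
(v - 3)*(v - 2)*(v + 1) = v^3 - 4*v^2 + v + 6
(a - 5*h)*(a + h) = a^2 - 4*a*h - 5*h^2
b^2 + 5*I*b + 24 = (b - 3*I)*(b + 8*I)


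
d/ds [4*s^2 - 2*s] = 8*s - 2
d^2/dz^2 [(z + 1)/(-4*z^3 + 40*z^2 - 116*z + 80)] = (-(z + 1)*(3*z^2 - 20*z + 29)^2 + (3*z^2 - 20*z + (z + 1)*(3*z - 10) + 29)*(z^3 - 10*z^2 + 29*z - 20))/(2*(z^3 - 10*z^2 + 29*z - 20)^3)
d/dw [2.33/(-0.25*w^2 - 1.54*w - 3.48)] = (1.165*w + 3.5882)/(0.25*w^2 + 1.54*w + 3.48)^2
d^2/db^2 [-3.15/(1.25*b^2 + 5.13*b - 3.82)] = (9.84375*b^2 + 40.39875*b - 3.15*(2.5*b + 5.13)*(5.0*b + 10.26) - 30.0825)/(1.25*b^2 + 5.13*b - 3.82)^3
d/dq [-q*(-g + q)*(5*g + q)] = 5*g^2 - 8*g*q - 3*q^2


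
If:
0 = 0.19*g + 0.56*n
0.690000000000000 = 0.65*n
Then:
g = -3.13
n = 1.06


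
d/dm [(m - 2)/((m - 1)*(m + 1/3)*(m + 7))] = 3*(-6*m^3 - m^2 + 76*m - 37)/(9*m^6 + 114*m^5 + 271*m^4 - 612*m^3 - 41*m^2 + 210*m + 49)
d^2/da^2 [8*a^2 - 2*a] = 16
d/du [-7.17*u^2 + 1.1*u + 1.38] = 1.1 - 14.34*u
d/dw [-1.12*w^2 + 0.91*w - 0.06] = 0.91 - 2.24*w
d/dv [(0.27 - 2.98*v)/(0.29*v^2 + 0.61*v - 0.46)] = (0.8642*v^2 - 0.1566*v + 1.2061)/(0.0841*v^4 + 0.3538*v^3 + 0.1053*v^2 - 0.5612*v + 0.2116)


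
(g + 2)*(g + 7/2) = g^2 + 11*g/2 + 7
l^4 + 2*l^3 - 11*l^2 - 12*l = l*(l - 3)*(l + 1)*(l + 4)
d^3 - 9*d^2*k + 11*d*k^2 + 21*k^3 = (d - 7*k)*(d - 3*k)*(d + k)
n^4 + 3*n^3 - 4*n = n*(n - 1)*(n + 2)^2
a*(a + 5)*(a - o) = a^3 - a^2*o + 5*a^2 - 5*a*o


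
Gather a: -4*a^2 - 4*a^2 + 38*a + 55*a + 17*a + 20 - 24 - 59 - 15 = -8*a^2 + 110*a - 78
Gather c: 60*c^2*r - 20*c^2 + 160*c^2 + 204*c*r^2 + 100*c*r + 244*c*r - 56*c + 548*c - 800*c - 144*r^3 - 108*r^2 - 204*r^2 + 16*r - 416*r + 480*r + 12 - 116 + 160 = c^2*(60*r + 140) + c*(204*r^2 + 344*r - 308) - 144*r^3 - 312*r^2 + 80*r + 56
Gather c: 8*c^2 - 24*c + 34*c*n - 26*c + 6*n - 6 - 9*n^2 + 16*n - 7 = 8*c^2 + c*(34*n - 50) - 9*n^2 + 22*n - 13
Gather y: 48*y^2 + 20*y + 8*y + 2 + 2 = 48*y^2 + 28*y + 4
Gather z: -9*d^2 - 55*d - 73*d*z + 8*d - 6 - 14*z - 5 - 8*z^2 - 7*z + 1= -9*d^2 - 47*d - 8*z^2 + z*(-73*d - 21) - 10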